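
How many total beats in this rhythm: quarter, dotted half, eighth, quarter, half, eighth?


Reasoning:
Beat values:
  quarter = 1 beat
  dotted half = 3 beats
  eighth = 0.5 beats
  quarter = 1 beat
  half = 2 beats
  eighth = 0.5 beats
Sum = 1 + 3 + 0.5 + 1 + 2 + 0.5
= 8 beats


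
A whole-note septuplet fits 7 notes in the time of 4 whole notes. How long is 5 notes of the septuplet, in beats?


Let's work it out.
Septuplet: 7 notes occupy the space of 4 whole notes
Space = 4 × 4 = 16 beats
Each septuplet note = 16 / 7 = 16/7 beats
5 notes = 5 × 16/7 = 80/7
= 80/7 beats


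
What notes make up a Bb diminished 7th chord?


Diminished 7th chord = root + minor 3rd + diminished 5th + diminished 7th
Seventh chords stack in thirds, so the letter names are B-D-F-A
Root: Bb
Minor 3rd above Bb: Db
Diminished 5th above Bb: Fb
Diminished 7th above Bb: Abb
Chord = Bb Db Fb Abb


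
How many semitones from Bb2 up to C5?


Solution.
Absolute semitone position = octave×12 + chromatic position
Bb2: 2×12 + 10 = 34
C5: 5×12 + 0 = 60
Difference = 60 - 34 = 26
= 26 semitones


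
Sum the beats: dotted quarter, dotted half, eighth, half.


Beat values:
  dotted quarter = 1.5 beats
  dotted half = 3 beats
  eighth = 0.5 beats
  half = 2 beats
Sum = 1.5 + 3 + 0.5 + 2
= 7 beats


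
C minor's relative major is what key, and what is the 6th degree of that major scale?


The relative major shares the key signature and is a minor 3rd above the minor tonic
A minor 3rd above C is Eb
→ relative major of C minor is Eb major
Eb major scale: Eb F G Ab Bb C D
= Eb major; 6th degree = C


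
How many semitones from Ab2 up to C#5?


Working:
Absolute semitone position = octave×12 + chromatic position
Ab2: 2×12 + 8 = 32
C#5: 5×12 + 1 = 61
Difference = 61 - 32 = 29
= 29 semitones


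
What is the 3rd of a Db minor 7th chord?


Let's work it out.
Minor 7th chord = root + minor 3rd + perfect 5th + minor 7th
Seventh chords stack in thirds, so the letter names are D-F-A-C
Root: Db
Minor 3rd above Db: Fb
Perfect 5th above Db: Ab
Minor 7th above Db: Cb
The 3rd = Fb


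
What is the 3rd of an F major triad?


Step by step:
Major triad = root + major 3rd (4 semitones) + perfect 5th (7 semitones)
A triad on F stacks thirds, so the chord tones use letter names F-A-C
Root: F
Major 3rd above F: A
Perfect 5th above F: C
The 3rd = A


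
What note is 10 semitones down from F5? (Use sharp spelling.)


F5: chromatic position 5 in octave 5 → absolute = 5×12 + 5 = 65
Transpose down 10: 65 - 10 = 55
55 = 4×12 + 7 → G in octave 4
Result = G4


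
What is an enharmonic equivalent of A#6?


Enharmonic notes sound the same pitch but are spelled with different letter names
A# and Bb name the same pitch class
= Bb6


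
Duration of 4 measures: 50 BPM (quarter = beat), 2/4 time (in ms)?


Working:
Quarter-note beat duration = 60000 / 50 ms
Beats per measure (2/4) = 2
One measure = 2 × 60000 / 50 = 120000 / 50 ms
4 measures = 4 × 120000 / 50 = 480000 / 50
= 9600.0 ms


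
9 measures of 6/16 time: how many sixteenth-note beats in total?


Time signature 6/16: the bottom number 16 means the sixteenth note gets one count
The top number 6 means 6 sixteenth-note beats per measure
Total = 6 × 9 measures
= 54 sixteenth-note beats


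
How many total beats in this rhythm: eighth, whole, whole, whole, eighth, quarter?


Step by step:
Beat values:
  eighth = 0.5 beats
  whole = 4 beats
  whole = 4 beats
  whole = 4 beats
  eighth = 0.5 beats
  quarter = 1 beat
Sum = 0.5 + 4 + 4 + 4 + 0.5 + 1
= 14 beats


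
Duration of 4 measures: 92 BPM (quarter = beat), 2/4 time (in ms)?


Step by step:
Quarter-note beat duration = 60000 / 92 ms
Beats per measure (2/4) = 2
One measure = 2 × 60000 / 92 = 120000 / 92 ms
4 measures = 4 × 120000 / 92 = 480000 / 92
= 5217.4 ms


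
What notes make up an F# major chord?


Major triad = root + major 3rd (4 semitones) + perfect 5th (7 semitones)
A triad on F# stacks thirds, so the chord tones use letter names F-A-C
Root: F#
Major 3rd above F#: A#
Perfect 5th above F#: C#
Chord = F# A# C#


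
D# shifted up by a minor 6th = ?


Reasoning:
minor 6th: 6 letter names, 8 semitones
Letter: D + 5 → B
Pitch: D# + 8 semitones, spelled as a B → B
= B


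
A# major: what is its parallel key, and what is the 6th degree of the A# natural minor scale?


Reasoning:
Parallel keys share the same tonic but differ in mode
A# major → parallel is A# minor
A# natural minor scale: A# B# C# D# E# F# G#
= A# minor; 6th degree = F#


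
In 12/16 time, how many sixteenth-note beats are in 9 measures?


Reasoning:
Time signature 12/16: the bottom number 16 means the sixteenth note gets one count
The top number 12 means 12 sixteenth-note beats per measure
Total = 12 × 9 measures
= 108 sixteenth-note beats


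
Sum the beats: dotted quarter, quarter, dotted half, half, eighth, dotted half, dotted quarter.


Solution.
Beat values:
  dotted quarter = 1.5 beats
  quarter = 1 beat
  dotted half = 3 beats
  half = 2 beats
  eighth = 0.5 beats
  dotted half = 3 beats
  dotted quarter = 1.5 beats
Sum = 1.5 + 1 + 3 + 2 + 0.5 + 3 + 1.5
= 12.5 beats


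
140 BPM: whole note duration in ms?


Step by step:
One quarter-note beat = 60000 / BPM = 60000 / 140 ms
Whole note = 4 × quarter note
Duration = 4 × 60000 / 140 = 240000 / 140
= 1714.3 ms


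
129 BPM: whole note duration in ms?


Let's work it out.
One quarter-note beat = 60000 / BPM = 60000 / 129 ms
Whole note = 4 × quarter note
Duration = 4 × 60000 / 129 = 240000 / 129
= 1860.5 ms


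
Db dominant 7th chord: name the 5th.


Solution.
Dominant 7th chord = root + major 3rd + perfect 5th + minor 7th
Seventh chords stack in thirds, so the letter names are D-F-A-C
Root: Db
Major 3rd above Db: F
Perfect 5th above Db: Ab
Minor 7th above Db: Cb
The 5th = Ab


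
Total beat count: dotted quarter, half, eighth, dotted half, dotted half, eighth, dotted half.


Beat values:
  dotted quarter = 1.5 beats
  half = 2 beats
  eighth = 0.5 beats
  dotted half = 3 beats
  dotted half = 3 beats
  eighth = 0.5 beats
  dotted half = 3 beats
Sum = 1.5 + 2 + 0.5 + 3 + 3 + 0.5 + 3
= 13.5 beats


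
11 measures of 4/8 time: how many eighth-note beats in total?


Time signature 4/8: the bottom number 8 means the eighth note gets one count
The top number 4 means 4 eighth-note beats per measure
Total = 4 × 11 measures
= 44 eighth-note beats


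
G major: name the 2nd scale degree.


Solution.
Major scale pattern: W-W-H-W-W-W-H (2-2-1-2-2-2-1 semitones)
Starting from G:
  G + 2 semitones → A
  A + 2 semitones → B
  B + 1 semitone → C
  C + 2 semitones → D
  D + 2 semitones → E
  E + 2 semitones → F#
  F# + 1 semitone → G
Scale: G A B C D E F#
Degree 2 = A


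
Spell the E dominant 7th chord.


Solution.
Dominant 7th chord = root + major 3rd + perfect 5th + minor 7th
Seventh chords stack in thirds, so the letter names are E-G-B-D
Root: E
Major 3rd above E: G#
Perfect 5th above E: B
Minor 7th above E: D
Chord = E G# B D


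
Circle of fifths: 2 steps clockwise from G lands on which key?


Working:
Each clockwise step on the circle of fifths moves up a perfect 5th
From G: G → D → A
= A


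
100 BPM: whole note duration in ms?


Reasoning:
One quarter-note beat = 60000 / BPM = 60000 / 100 ms
Whole note = 4 × quarter note
Duration = 4 × 60000 / 100 = 240000 / 100
= 2400.0 ms


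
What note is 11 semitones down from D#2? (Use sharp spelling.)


Solution.
D#2: chromatic position 3 in octave 2 → absolute = 2×12 + 3 = 27
Transpose down 11: 27 - 11 = 16
16 = 1×12 + 4 → E in octave 1
Result = E1


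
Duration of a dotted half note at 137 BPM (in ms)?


One quarter-note beat = 60000 / BPM = 60000 / 137 ms
Dotted half note = 3 × quarter note
Duration = 3 × 60000 / 137 = 180000 / 137
= 1313.9 ms


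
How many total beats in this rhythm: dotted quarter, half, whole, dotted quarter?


Let's work it out.
Beat values:
  dotted quarter = 1.5 beats
  half = 2 beats
  whole = 4 beats
  dotted quarter = 1.5 beats
Sum = 1.5 + 2 + 4 + 1.5
= 9 beats


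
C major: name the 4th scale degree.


Major scale pattern: W-W-H-W-W-W-H (2-2-1-2-2-2-1 semitones)
Starting from C:
  C + 2 semitones → D
  D + 2 semitones → E
  E + 1 semitone → F
  F + 2 semitones → G
  G + 2 semitones → A
  A + 2 semitones → B
  B + 1 semitone → C
Scale: C D E F G A B
Degree 4 = F


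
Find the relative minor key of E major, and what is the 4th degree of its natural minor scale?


Reasoning:
The relative minor shares the major's key signature and starts on its 6th degree
6th degree = a major 6th above the tonic; a major 6th above E is C#
→ relative minor of E major is C# minor
C# natural minor scale: C# D# E F# G# A B
= C# minor; 4th degree = F#


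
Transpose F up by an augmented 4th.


augmented 4th: 4 letter names, 6 semitones
Letter: F + 3 → B
Pitch: F + 6 semitones, spelled as a B → B
= B


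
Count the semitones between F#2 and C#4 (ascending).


Working:
Absolute semitone position = octave×12 + chromatic position
F#2: 2×12 + 6 = 30
C#4: 4×12 + 1 = 49
Difference = 49 - 30 = 19
= 19 semitones


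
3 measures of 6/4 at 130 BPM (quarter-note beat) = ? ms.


Solution.
Quarter-note beat duration = 60000 / 130 ms
Beats per measure (6/4) = 6
One measure = 6 × 60000 / 130 = 360000 / 130 ms
3 measures = 3 × 360000 / 130 = 1080000 / 130
= 8307.7 ms


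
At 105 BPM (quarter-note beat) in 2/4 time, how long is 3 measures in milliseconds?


Quarter-note beat duration = 60000 / 105 ms
Beats per measure (2/4) = 2
One measure = 2 × 60000 / 105 = 120000 / 105 ms
3 measures = 3 × 120000 / 105 = 360000 / 105
= 3428.6 ms


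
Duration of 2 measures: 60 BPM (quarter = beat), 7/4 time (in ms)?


Quarter-note beat duration = 60000 / 60 ms
Beats per measure (7/4) = 7
One measure = 7 × 60000 / 60 = 420000 / 60 ms
2 measures = 2 × 420000 / 60 = 840000 / 60
= 14000.0 ms


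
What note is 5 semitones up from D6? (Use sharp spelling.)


D6: chromatic position 2 in octave 6 → absolute = 6×12 + 2 = 74
Transpose up 5: 74 + 5 = 79
79 = 6×12 + 7 → G in octave 6
Result = G6


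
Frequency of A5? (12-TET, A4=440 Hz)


f = 440 × 2^(n/12) where n = semitones from A4
A5: 12 semitones from A4
f = 440 × 2^(12/12)
f = 880.00 Hz


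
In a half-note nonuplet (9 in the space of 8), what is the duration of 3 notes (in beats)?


Solution.
Nonuplet: 9 notes occupy the space of 8 half notes
Space = 8 × 2 = 16 beats
Each nonuplet note = 16 / 9 = 16/9 beats
3 notes = 3 × 16/9 = 16/3
= 16/3 beats


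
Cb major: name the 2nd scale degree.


Working:
Major scale pattern: W-W-H-W-W-W-H (2-2-1-2-2-2-1 semitones)
Starting from Cb:
  Cb + 2 semitones → Db
  Db + 2 semitones → Eb
  Eb + 1 semitone → Fb
  Fb + 2 semitones → Gb
  Gb + 2 semitones → Ab
  Ab + 2 semitones → Bb
  Bb + 1 semitone → Cb
Scale: Cb Db Eb Fb Gb Ab Bb
Degree 2 = Db


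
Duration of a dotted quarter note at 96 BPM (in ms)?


Step by step:
One quarter-note beat = 60000 / BPM = 60000 / 96 ms
Dotted quarter note = 3/2 × quarter note
Duration = 3/2 × 60000 / 96 = 90000 / 96
= 937.5 ms


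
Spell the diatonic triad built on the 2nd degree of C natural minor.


Let's work it out.
C natural minor scale: C D Eb F G Ab Bb
Diatonic triad on degree 2 stacks scale notes 2, 4, 6: D F Ab
D→F = 3 semitones; D→Ab = 6 semitones → diminished triad
= D F Ab (diminished)


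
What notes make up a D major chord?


Step by step:
Major triad = root + major 3rd (4 semitones) + perfect 5th (7 semitones)
A triad on D stacks thirds, so the chord tones use letter names D-F-A
Root: D
Major 3rd above D: F#
Perfect 5th above D: A
Chord = D F# A


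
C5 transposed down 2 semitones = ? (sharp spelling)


Step by step:
C5: chromatic position 0 in octave 5 → absolute = 5×12 + 0 = 60
Transpose down 2: 60 - 2 = 58
58 = 4×12 + 10 → A# in octave 4
Result = A#4


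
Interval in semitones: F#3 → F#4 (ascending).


Let's work it out.
Absolute semitone position = octave×12 + chromatic position
F#3: 3×12 + 6 = 42
F#4: 4×12 + 6 = 54
Difference = 54 - 42 = 12
= 12 semitones


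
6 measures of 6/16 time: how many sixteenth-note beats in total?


Working:
Time signature 6/16: the bottom number 16 means the sixteenth note gets one count
The top number 6 means 6 sixteenth-note beats per measure
Total = 6 × 6 measures
= 36 sixteenth-note beats


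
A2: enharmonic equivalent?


Reasoning:
Enharmonic notes sound the same pitch but are spelled with different letter names
A and Bbb name the same pitch class
= Bbb2


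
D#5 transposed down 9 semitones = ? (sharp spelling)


D#5: chromatic position 3 in octave 5 → absolute = 5×12 + 3 = 63
Transpose down 9: 63 - 9 = 54
54 = 4×12 + 6 → F# in octave 4
Result = F#4


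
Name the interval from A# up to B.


Letter names: A → B spans 2 letter names → a 2nd
Semitones: A# → B = 1 half-step
A 2nd of 1 semitone is a minor 2nd
= minor 2nd


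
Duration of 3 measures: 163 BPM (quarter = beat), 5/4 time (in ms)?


Working:
Quarter-note beat duration = 60000 / 163 ms
Beats per measure (5/4) = 5
One measure = 5 × 60000 / 163 = 300000 / 163 ms
3 measures = 3 × 300000 / 163 = 900000 / 163
= 5521.5 ms


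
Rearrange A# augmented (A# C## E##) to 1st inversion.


Root position: A# C## E##
1st inversion: move root up an octave
Bass note: C##
Notes (bottom to top) = C## E## A#


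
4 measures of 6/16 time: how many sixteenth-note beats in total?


Time signature 6/16: the bottom number 16 means the sixteenth note gets one count
The top number 6 means 6 sixteenth-note beats per measure
Total = 6 × 4 measures
= 24 sixteenth-note beats


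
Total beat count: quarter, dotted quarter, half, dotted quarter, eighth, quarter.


Solution.
Beat values:
  quarter = 1 beat
  dotted quarter = 1.5 beats
  half = 2 beats
  dotted quarter = 1.5 beats
  eighth = 0.5 beats
  quarter = 1 beat
Sum = 1 + 1.5 + 2 + 1.5 + 0.5 + 1
= 7.5 beats


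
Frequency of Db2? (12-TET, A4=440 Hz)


Reasoning:
f = 440 × 2^(n/12) where n = semitones from A4
Db2: -32 semitones from A4
f = 440 × 2^(-32/12)
f = 69.30 Hz


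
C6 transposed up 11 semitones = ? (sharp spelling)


C6: chromatic position 0 in octave 6 → absolute = 6×12 + 0 = 72
Transpose up 11: 72 + 11 = 83
83 = 6×12 + 11 → B in octave 6
Result = B6


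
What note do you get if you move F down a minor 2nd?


minor 2nd: 2 letter names, 1 semitones
Letter: F - 1 → E
Pitch: F - 1 semitones, spelled as an E → E
= E


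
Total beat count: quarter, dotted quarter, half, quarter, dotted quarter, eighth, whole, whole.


Solution.
Beat values:
  quarter = 1 beat
  dotted quarter = 1.5 beats
  half = 2 beats
  quarter = 1 beat
  dotted quarter = 1.5 beats
  eighth = 0.5 beats
  whole = 4 beats
  whole = 4 beats
Sum = 1 + 1.5 + 2 + 1 + 1.5 + 0.5 + 4 + 4
= 15.5 beats


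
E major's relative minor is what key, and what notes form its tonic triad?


The relative minor shares the major's key signature and starts on its 6th degree
6th degree = a major 6th above the tonic; a major 6th above E is C#
→ relative minor of E major is C# minor
Tonic triad of C# minor = root + minor 3rd + perfect 5th = C# E G#
= C# minor; triad = C# E G#


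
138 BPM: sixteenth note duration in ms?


Working:
One quarter-note beat = 60000 / BPM = 60000 / 138 ms
Sixteenth note = 1/4 × quarter note
Duration = 1/4 × 60000 / 138 = 15000 / 138
= 108.7 ms


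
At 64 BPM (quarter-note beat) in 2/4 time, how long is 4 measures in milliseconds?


Step by step:
Quarter-note beat duration = 60000 / 64 ms
Beats per measure (2/4) = 2
One measure = 2 × 60000 / 64 = 120000 / 64 ms
4 measures = 4 × 120000 / 64 = 480000 / 64
= 7500.0 ms


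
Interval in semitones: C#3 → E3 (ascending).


Absolute semitone position = octave×12 + chromatic position
C#3: 3×12 + 1 = 37
E3: 3×12 + 4 = 40
Difference = 40 - 37 = 3
= 3 semitones


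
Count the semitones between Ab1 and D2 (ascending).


Solution.
Absolute semitone position = octave×12 + chromatic position
Ab1: 1×12 + 8 = 20
D2: 2×12 + 2 = 26
Difference = 26 - 20 = 6
= 6 semitones


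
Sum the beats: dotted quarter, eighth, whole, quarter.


Beat values:
  dotted quarter = 1.5 beats
  eighth = 0.5 beats
  whole = 4 beats
  quarter = 1 beat
Sum = 1.5 + 0.5 + 4 + 1
= 7 beats


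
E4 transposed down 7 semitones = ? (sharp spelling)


Step by step:
E4: chromatic position 4 in octave 4 → absolute = 4×12 + 4 = 52
Transpose down 7: 52 - 7 = 45
45 = 3×12 + 9 → A in octave 3
Result = A3


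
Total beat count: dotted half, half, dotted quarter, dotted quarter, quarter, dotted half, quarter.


Let's work it out.
Beat values:
  dotted half = 3 beats
  half = 2 beats
  dotted quarter = 1.5 beats
  dotted quarter = 1.5 beats
  quarter = 1 beat
  dotted half = 3 beats
  quarter = 1 beat
Sum = 3 + 2 + 1.5 + 1.5 + 1 + 3 + 1
= 13 beats


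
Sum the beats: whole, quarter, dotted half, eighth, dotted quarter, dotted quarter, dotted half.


Let's work it out.
Beat values:
  whole = 4 beats
  quarter = 1 beat
  dotted half = 3 beats
  eighth = 0.5 beats
  dotted quarter = 1.5 beats
  dotted quarter = 1.5 beats
  dotted half = 3 beats
Sum = 4 + 1 + 3 + 0.5 + 1.5 + 1.5 + 3
= 14.5 beats


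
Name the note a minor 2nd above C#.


Reasoning:
A 2nd spans 2 letter names, so from C we land on D
A minor 2nd = 1 semitone above C#
Spell D at that pitch: D
= D


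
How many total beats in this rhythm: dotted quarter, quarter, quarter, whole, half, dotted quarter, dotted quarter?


Let's work it out.
Beat values:
  dotted quarter = 1.5 beats
  quarter = 1 beat
  quarter = 1 beat
  whole = 4 beats
  half = 2 beats
  dotted quarter = 1.5 beats
  dotted quarter = 1.5 beats
Sum = 1.5 + 1 + 1 + 4 + 2 + 1.5 + 1.5
= 12.5 beats


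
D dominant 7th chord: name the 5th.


Reasoning:
Dominant 7th chord = root + major 3rd + perfect 5th + minor 7th
Seventh chords stack in thirds, so the letter names are D-F-A-C
Root: D
Major 3rd above D: F#
Perfect 5th above D: A
Minor 7th above D: C
The 5th = A


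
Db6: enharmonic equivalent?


Enharmonic notes sound the same pitch but are spelled with different letter names
Db and C# name the same pitch class
= C#6


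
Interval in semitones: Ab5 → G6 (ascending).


Absolute semitone position = octave×12 + chromatic position
Ab5: 5×12 + 8 = 68
G6: 6×12 + 7 = 79
Difference = 79 - 68 = 11
= 11 semitones


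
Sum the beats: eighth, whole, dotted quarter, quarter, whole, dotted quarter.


Beat values:
  eighth = 0.5 beats
  whole = 4 beats
  dotted quarter = 1.5 beats
  quarter = 1 beat
  whole = 4 beats
  dotted quarter = 1.5 beats
Sum = 0.5 + 4 + 1.5 + 1 + 4 + 1.5
= 12.5 beats


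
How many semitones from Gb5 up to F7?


Working:
Absolute semitone position = octave×12 + chromatic position
Gb5: 5×12 + 6 = 66
F7: 7×12 + 5 = 89
Difference = 89 - 66 = 23
= 23 semitones


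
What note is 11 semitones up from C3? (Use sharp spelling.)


Reasoning:
C3: chromatic position 0 in octave 3 → absolute = 3×12 + 0 = 36
Transpose up 11: 36 + 11 = 47
47 = 3×12 + 11 → B in octave 3
Result = B3


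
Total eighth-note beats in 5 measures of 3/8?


Time signature 3/8: the bottom number 8 means the eighth note gets one count
The top number 3 means 3 eighth-note beats per measure
Total = 3 × 5 measures
= 15 eighth-note beats


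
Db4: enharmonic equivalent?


Step by step:
Enharmonic notes sound the same pitch but are spelled with different letter names
Db and C# name the same pitch class
= C#4


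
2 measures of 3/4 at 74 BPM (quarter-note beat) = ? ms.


Step by step:
Quarter-note beat duration = 60000 / 74 ms
Beats per measure (3/4) = 3
One measure = 3 × 60000 / 74 = 180000 / 74 ms
2 measures = 2 × 180000 / 74 = 360000 / 74
= 4864.9 ms


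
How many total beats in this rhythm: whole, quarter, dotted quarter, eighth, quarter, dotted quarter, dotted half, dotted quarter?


Let's work it out.
Beat values:
  whole = 4 beats
  quarter = 1 beat
  dotted quarter = 1.5 beats
  eighth = 0.5 beats
  quarter = 1 beat
  dotted quarter = 1.5 beats
  dotted half = 3 beats
  dotted quarter = 1.5 beats
Sum = 4 + 1 + 1.5 + 0.5 + 1 + 1.5 + 3 + 1.5
= 14 beats


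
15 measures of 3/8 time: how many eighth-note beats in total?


Solution.
Time signature 3/8: the bottom number 8 means the eighth note gets one count
The top number 3 means 3 eighth-note beats per measure
Total = 3 × 15 measures
= 45 eighth-note beats


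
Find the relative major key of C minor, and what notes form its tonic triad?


Step by step:
The relative major shares the key signature and is a minor 3rd above the minor tonic
A minor 3rd above C is Eb
→ relative major of C minor is Eb major
Tonic triad of Eb major = root + major 3rd + perfect 5th = Eb G Bb
= Eb major; triad = Eb G Bb


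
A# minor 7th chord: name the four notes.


Let's work it out.
Minor 7th chord = root + minor 3rd + perfect 5th + minor 7th
Seventh chords stack in thirds, so the letter names are A-C-E-G
Root: A#
Minor 3rd above A#: C#
Perfect 5th above A#: E#
Minor 7th above A#: G#
Chord = A# C# E# G#


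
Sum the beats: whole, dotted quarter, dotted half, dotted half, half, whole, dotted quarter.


Solution.
Beat values:
  whole = 4 beats
  dotted quarter = 1.5 beats
  dotted half = 3 beats
  dotted half = 3 beats
  half = 2 beats
  whole = 4 beats
  dotted quarter = 1.5 beats
Sum = 4 + 1.5 + 3 + 3 + 2 + 4 + 1.5
= 19 beats


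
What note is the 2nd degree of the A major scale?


Reasoning:
Major scale pattern: W-W-H-W-W-W-H (2-2-1-2-2-2-1 semitones)
Starting from A:
  A + 2 semitones → B
  B + 2 semitones → C#
  C# + 1 semitone → D
  D + 2 semitones → E
  E + 2 semitones → F#
  F# + 2 semitones → G#
  G# + 1 semitone → A
Scale: A B C# D E F# G#
Degree 2 = B


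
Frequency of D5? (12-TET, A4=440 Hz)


Reasoning:
f = 440 × 2^(n/12) where n = semitones from A4
D5: 5 semitones from A4
f = 440 × 2^(5/12)
f = 587.33 Hz


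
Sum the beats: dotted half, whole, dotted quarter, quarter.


Beat values:
  dotted half = 3 beats
  whole = 4 beats
  dotted quarter = 1.5 beats
  quarter = 1 beat
Sum = 3 + 4 + 1.5 + 1
= 9.5 beats


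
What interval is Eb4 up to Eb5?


Step by step:
Letter names: E → E spans 8 letter names → an octave
Semitones: Eb4 → Eb5 = 12 half-steps
An octave of 12 semitones is a perfect octave
= perfect octave


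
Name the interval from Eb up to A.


Working:
Letter names: E → A spans 4 letter names → a 4th
Semitones: Eb → A = 6 half-steps
A 4th of 6 semitones is an augmented 4th
= augmented 4th


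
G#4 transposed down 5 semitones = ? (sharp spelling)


Reasoning:
G#4: chromatic position 8 in octave 4 → absolute = 4×12 + 8 = 56
Transpose down 5: 56 - 5 = 51
51 = 4×12 + 3 → D# in octave 4
Result = D#4


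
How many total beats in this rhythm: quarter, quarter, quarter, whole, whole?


Beat values:
  quarter = 1 beat
  quarter = 1 beat
  quarter = 1 beat
  whole = 4 beats
  whole = 4 beats
Sum = 1 + 1 + 1 + 4 + 4
= 11 beats


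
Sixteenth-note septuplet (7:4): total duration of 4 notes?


Step by step:
Septuplet: 7 notes occupy the space of 4 sixteenth notes
Space = 4 × 1/4 = 1 beat
Each septuplet note = 1 / 7 = 1/7 beats
4 notes = 4 × 1/7 = 4/7
= 4/7 beats


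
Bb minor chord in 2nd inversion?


Reasoning:
Root position: Bb Db F
2nd inversion: move root and 3rd up an octave
Bass note: F
Notes (bottom to top) = F Bb Db


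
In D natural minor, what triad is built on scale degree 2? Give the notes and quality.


Step by step:
D natural minor scale: D E F G A Bb C
Diatonic triad on degree 2 stacks scale notes 2, 4, 6: E G Bb
E→G = 3 semitones; E→Bb = 6 semitones → diminished triad
= E G Bb (diminished)


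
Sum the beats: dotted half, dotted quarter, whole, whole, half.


Beat values:
  dotted half = 3 beats
  dotted quarter = 1.5 beats
  whole = 4 beats
  whole = 4 beats
  half = 2 beats
Sum = 3 + 1.5 + 4 + 4 + 2
= 14.5 beats


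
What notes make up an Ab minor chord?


Reasoning:
Minor triad = root + minor 3rd (3 semitones) + perfect 5th (7 semitones)
A triad on Ab stacks thirds, so the chord tones use letter names A-C-E
Root: Ab
Minor 3rd above Ab: Cb
Perfect 5th above Ab: Eb
Chord = Ab Cb Eb


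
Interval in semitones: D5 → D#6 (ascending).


Solution.
Absolute semitone position = octave×12 + chromatic position
D5: 5×12 + 2 = 62
D#6: 6×12 + 3 = 75
Difference = 75 - 62 = 13
= 13 semitones


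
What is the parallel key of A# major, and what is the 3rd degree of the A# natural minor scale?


Working:
Parallel keys share the same tonic but differ in mode
A# major → parallel is A# minor
A# natural minor scale: A# B# C# D# E# F# G#
= A# minor; 3rd degree = C#


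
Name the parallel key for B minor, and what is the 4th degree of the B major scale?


Parallel keys share the same tonic but differ in mode
B minor → parallel is B major
B major scale: B C# D# E F# G# A#
= B major; 4th degree = E


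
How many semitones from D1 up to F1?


Working:
Absolute semitone position = octave×12 + chromatic position
D1: 1×12 + 2 = 14
F1: 1×12 + 5 = 17
Difference = 17 - 14 = 3
= 3 semitones


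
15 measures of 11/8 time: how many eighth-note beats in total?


Working:
Time signature 11/8: the bottom number 8 means the eighth note gets one count
The top number 11 means 11 eighth-note beats per measure
Total = 11 × 15 measures
= 165 eighth-note beats


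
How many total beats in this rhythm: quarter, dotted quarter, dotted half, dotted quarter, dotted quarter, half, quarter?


Let's work it out.
Beat values:
  quarter = 1 beat
  dotted quarter = 1.5 beats
  dotted half = 3 beats
  dotted quarter = 1.5 beats
  dotted quarter = 1.5 beats
  half = 2 beats
  quarter = 1 beat
Sum = 1 + 1.5 + 3 + 1.5 + 1.5 + 2 + 1
= 11.5 beats


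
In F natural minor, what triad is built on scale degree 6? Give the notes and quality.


F natural minor scale: F G Ab Bb C Db Eb
Diatonic triad on degree 6 stacks scale notes 6, 1, 3: Db F Ab
Db→F = 4 semitones; Db→Ab = 7 semitones → major triad
= Db F Ab (major)


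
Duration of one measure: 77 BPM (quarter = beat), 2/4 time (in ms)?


Working:
Quarter-note beat duration = 60000 / 77 ms
Beats per measure (2/4) = 2
One measure = 2 × 60000 / 77 = 120000 / 77 ms
= 1558.4 ms


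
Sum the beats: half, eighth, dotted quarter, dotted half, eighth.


Reasoning:
Beat values:
  half = 2 beats
  eighth = 0.5 beats
  dotted quarter = 1.5 beats
  dotted half = 3 beats
  eighth = 0.5 beats
Sum = 2 + 0.5 + 1.5 + 3 + 0.5
= 7.5 beats


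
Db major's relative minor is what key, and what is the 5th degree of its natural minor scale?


Let's work it out.
The relative minor shares the major's key signature and starts on its 6th degree
6th degree = a major 6th above the tonic; a major 6th above Db is Bb
→ relative minor of Db major is Bb minor
Bb natural minor scale: Bb C Db Eb F Gb Ab
= Bb minor; 5th degree = F


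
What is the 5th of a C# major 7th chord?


Major 7th chord = root + major 3rd + perfect 5th + major 7th
Seventh chords stack in thirds, so the letter names are C-E-G-B
Root: C#
Major 3rd above C#: E#
Perfect 5th above C#: G#
Major 7th above C#: B#
The 5th = G#


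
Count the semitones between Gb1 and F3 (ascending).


Let's work it out.
Absolute semitone position = octave×12 + chromatic position
Gb1: 1×12 + 6 = 18
F3: 3×12 + 5 = 41
Difference = 41 - 18 = 23
= 23 semitones


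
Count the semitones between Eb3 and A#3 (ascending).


Solution.
Absolute semitone position = octave×12 + chromatic position
Eb3: 3×12 + 3 = 39
A#3: 3×12 + 10 = 46
Difference = 46 - 39 = 7
= 7 semitones


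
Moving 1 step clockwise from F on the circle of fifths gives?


Working:
Each clockwise step on the circle of fifths moves up a perfect 5th
From F: F → C
= C


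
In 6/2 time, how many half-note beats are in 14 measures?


Let's work it out.
Time signature 6/2: the bottom number 2 means the half note gets one count
The top number 6 means 6 half-note beats per measure
Total = 6 × 14 measures
= 84 half-note beats


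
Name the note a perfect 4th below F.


Step by step:
A 4th spans 4 letter names, so from F we land on C
A perfect 4th = 5 semitones below F
Spell C at that pitch: C
= C


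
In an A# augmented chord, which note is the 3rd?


Solution.
Augmented triad = root + major 3rd (4 semitones) + augmented 5th (8 semitones)
A triad on A# stacks thirds, so the chord tones use letter names A-C-E
Root: A#
Major 3rd above A#: C##
Augmented 5th above A#: E##
The 3rd = C##


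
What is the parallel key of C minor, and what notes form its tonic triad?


Parallel keys share the same tonic but differ in mode
C minor → parallel is C major
Tonic triad of C major = C E G
= C major; triad = C E G


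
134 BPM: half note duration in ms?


One quarter-note beat = 60000 / BPM = 60000 / 134 ms
Half note = 2 × quarter note
Duration = 2 × 60000 / 134 = 120000 / 134
= 895.5 ms


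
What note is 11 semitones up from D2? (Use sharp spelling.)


Solution.
D2: chromatic position 2 in octave 2 → absolute = 2×12 + 2 = 26
Transpose up 11: 26 + 11 = 37
37 = 3×12 + 1 → C# in octave 3
Result = C#3


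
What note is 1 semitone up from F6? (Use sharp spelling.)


Working:
F6: chromatic position 5 in octave 6 → absolute = 6×12 + 5 = 77
Transpose up 1: 77 + 1 = 78
78 = 6×12 + 6 → F# in octave 6
Result = F#6


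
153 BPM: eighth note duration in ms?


Reasoning:
One quarter-note beat = 60000 / BPM = 60000 / 153 ms
Eighth note = 1/2 × quarter note
Duration = 1/2 × 60000 / 153 = 30000 / 153
= 196.1 ms


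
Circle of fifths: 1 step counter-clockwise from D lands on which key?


Working:
Each counter-clockwise step moves down a perfect 5th (= up a perfect 4th)
From D: D → G
= G


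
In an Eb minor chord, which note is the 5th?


Minor triad = root + minor 3rd (3 semitones) + perfect 5th (7 semitones)
A triad on Eb stacks thirds, so the chord tones use letter names E-G-B
Root: Eb
Minor 3rd above Eb: Gb
Perfect 5th above Eb: Bb
The 5th = Bb


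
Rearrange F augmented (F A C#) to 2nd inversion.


Reasoning:
Root position: F A C#
2nd inversion: move root and 3rd up an octave
Bass note: C#
Notes (bottom to top) = C# F A


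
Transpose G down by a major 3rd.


Reasoning:
major 3rd: 3 letter names, 4 semitones
Letter: G - 2 → E
Pitch: G - 4 semitones, spelled as an E → Eb
= Eb


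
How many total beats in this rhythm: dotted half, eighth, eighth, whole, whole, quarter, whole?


Working:
Beat values:
  dotted half = 3 beats
  eighth = 0.5 beats
  eighth = 0.5 beats
  whole = 4 beats
  whole = 4 beats
  quarter = 1 beat
  whole = 4 beats
Sum = 3 + 0.5 + 0.5 + 4 + 4 + 1 + 4
= 17 beats


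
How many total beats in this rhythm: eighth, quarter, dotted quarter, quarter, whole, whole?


Solution.
Beat values:
  eighth = 0.5 beats
  quarter = 1 beat
  dotted quarter = 1.5 beats
  quarter = 1 beat
  whole = 4 beats
  whole = 4 beats
Sum = 0.5 + 1 + 1.5 + 1 + 4 + 4
= 12 beats


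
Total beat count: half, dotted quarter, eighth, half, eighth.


Reasoning:
Beat values:
  half = 2 beats
  dotted quarter = 1.5 beats
  eighth = 0.5 beats
  half = 2 beats
  eighth = 0.5 beats
Sum = 2 + 1.5 + 0.5 + 2 + 0.5
= 6.5 beats


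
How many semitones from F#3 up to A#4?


Absolute semitone position = octave×12 + chromatic position
F#3: 3×12 + 6 = 42
A#4: 4×12 + 10 = 58
Difference = 58 - 42 = 16
= 16 semitones


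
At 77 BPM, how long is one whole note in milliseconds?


Let's work it out.
One quarter-note beat = 60000 / BPM = 60000 / 77 ms
Whole note = 4 × quarter note
Duration = 4 × 60000 / 77 = 240000 / 77
= 3116.9 ms


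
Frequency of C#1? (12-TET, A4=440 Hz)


f = 440 × 2^(n/12) where n = semitones from A4
C#1: -44 semitones from A4
f = 440 × 2^(-44/12)
f = 34.65 Hz


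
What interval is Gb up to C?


Reasoning:
Letter names: G → C spans 4 letter names → a 4th
Semitones: Gb → C = 6 half-steps
A 4th of 6 semitones is an augmented 4th
= augmented 4th


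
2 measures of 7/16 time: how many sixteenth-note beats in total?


Step by step:
Time signature 7/16: the bottom number 16 means the sixteenth note gets one count
The top number 7 means 7 sixteenth-note beats per measure
Total = 7 × 2 measures
= 14 sixteenth-note beats


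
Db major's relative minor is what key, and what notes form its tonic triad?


The relative minor shares the major's key signature and starts on its 6th degree
6th degree = a major 6th above the tonic; a major 6th above Db is Bb
→ relative minor of Db major is Bb minor
Tonic triad of Bb minor = root + minor 3rd + perfect 5th = Bb Db F
= Bb minor; triad = Bb Db F


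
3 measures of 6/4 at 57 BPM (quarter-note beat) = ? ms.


Quarter-note beat duration = 60000 / 57 ms
Beats per measure (6/4) = 6
One measure = 6 × 60000 / 57 = 360000 / 57 ms
3 measures = 3 × 360000 / 57 = 1080000 / 57
= 18947.4 ms


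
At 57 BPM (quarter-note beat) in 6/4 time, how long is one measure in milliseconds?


Reasoning:
Quarter-note beat duration = 60000 / 57 ms
Beats per measure (6/4) = 6
One measure = 6 × 60000 / 57 = 360000 / 57 ms
= 6315.8 ms


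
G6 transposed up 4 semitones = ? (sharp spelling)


Let's work it out.
G6: chromatic position 7 in octave 6 → absolute = 6×12 + 7 = 79
Transpose up 4: 79 + 4 = 83
83 = 6×12 + 11 → B in octave 6
Result = B6


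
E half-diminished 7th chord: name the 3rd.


Reasoning:
Half-diminished 7th chord = root + minor 3rd + diminished 5th + minor 7th
Seventh chords stack in thirds, so the letter names are E-G-B-D
Root: E
Minor 3rd above E: G
Diminished 5th above E: Bb
Minor 7th above E: D
The 3rd = G


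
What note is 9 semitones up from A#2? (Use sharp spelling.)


Solution.
A#2: chromatic position 10 in octave 2 → absolute = 2×12 + 10 = 34
Transpose up 9: 34 + 9 = 43
43 = 3×12 + 7 → G in octave 3
Result = G3


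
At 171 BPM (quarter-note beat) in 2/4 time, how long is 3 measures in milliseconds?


Working:
Quarter-note beat duration = 60000 / 171 ms
Beats per measure (2/4) = 2
One measure = 2 × 60000 / 171 = 120000 / 171 ms
3 measures = 3 × 120000 / 171 = 360000 / 171
= 2105.3 ms


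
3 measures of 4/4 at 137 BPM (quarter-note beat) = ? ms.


Quarter-note beat duration = 60000 / 137 ms
Beats per measure (4/4) = 4
One measure = 4 × 60000 / 137 = 240000 / 137 ms
3 measures = 3 × 240000 / 137 = 720000 / 137
= 5255.5 ms


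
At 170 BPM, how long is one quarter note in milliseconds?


Solution.
One quarter-note beat = 60000 / BPM = 60000 / 170 ms
Duration = 60000 / 170
= 352.9 ms


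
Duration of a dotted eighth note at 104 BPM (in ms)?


One quarter-note beat = 60000 / BPM = 60000 / 104 ms
Dotted eighth note = 3/4 × quarter note
Duration = 3/4 × 60000 / 104 = 45000 / 104
= 432.7 ms


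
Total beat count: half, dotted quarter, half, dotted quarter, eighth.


Working:
Beat values:
  half = 2 beats
  dotted quarter = 1.5 beats
  half = 2 beats
  dotted quarter = 1.5 beats
  eighth = 0.5 beats
Sum = 2 + 1.5 + 2 + 1.5 + 0.5
= 7.5 beats


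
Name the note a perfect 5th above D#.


Solution.
A 5th spans 5 letter names, so from D we land on A
A perfect 5th = 7 semitones above D#
Spell A at that pitch: A#
= A#


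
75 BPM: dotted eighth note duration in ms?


Reasoning:
One quarter-note beat = 60000 / BPM = 60000 / 75 ms
Dotted eighth note = 3/4 × quarter note
Duration = 3/4 × 60000 / 75 = 45000 / 75
= 600.0 ms


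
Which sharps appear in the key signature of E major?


Sharp major keys follow the circle of fifths: C(0), G(1), D(2), A(3), E(4), B(5), F#(6), C#(7)
E major has 4 sharps
Order of sharps: F# C# G# D# A# E# B# → first 4: F#, C#, G#, D#
= F#, C#, G#, D#


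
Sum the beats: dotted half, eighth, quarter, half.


Step by step:
Beat values:
  dotted half = 3 beats
  eighth = 0.5 beats
  quarter = 1 beat
  half = 2 beats
Sum = 3 + 0.5 + 1 + 2
= 6.5 beats


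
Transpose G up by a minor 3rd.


minor 3rd: 3 letter names, 3 semitones
Letter: G + 2 → B
Pitch: G + 3 semitones, spelled as a B → Bb
= Bb


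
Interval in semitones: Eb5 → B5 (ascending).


Working:
Absolute semitone position = octave×12 + chromatic position
Eb5: 5×12 + 3 = 63
B5: 5×12 + 11 = 71
Difference = 71 - 63 = 8
= 8 semitones


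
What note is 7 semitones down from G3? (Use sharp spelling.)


G3: chromatic position 7 in octave 3 → absolute = 3×12 + 7 = 43
Transpose down 7: 43 - 7 = 36
36 = 3×12 + 0 → C in octave 3
Result = C3


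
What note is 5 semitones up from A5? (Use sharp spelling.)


Working:
A5: chromatic position 9 in octave 5 → absolute = 5×12 + 9 = 69
Transpose up 5: 69 + 5 = 74
74 = 6×12 + 2 → D in octave 6
Result = D6


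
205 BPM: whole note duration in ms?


Reasoning:
One quarter-note beat = 60000 / BPM = 60000 / 205 ms
Whole note = 4 × quarter note
Duration = 4 × 60000 / 205 = 240000 / 205
= 1170.7 ms


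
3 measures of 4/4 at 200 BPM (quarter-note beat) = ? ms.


Quarter-note beat duration = 60000 / 200 ms
Beats per measure (4/4) = 4
One measure = 4 × 60000 / 200 = 240000 / 200 ms
3 measures = 3 × 240000 / 200 = 720000 / 200
= 3600.0 ms


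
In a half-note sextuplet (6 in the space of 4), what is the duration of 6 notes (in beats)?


Sextuplet: 6 notes occupy the space of 4 half notes
Space = 4 × 2 = 8 beats
Each sextuplet note = 8 / 6 = 4/3 beats
6 notes = 6 × 4/3 = 8
= 8 beats


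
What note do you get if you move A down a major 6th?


Let's work it out.
major 6th: 6 letter names, 9 semitones
Letter: A - 5 → C
Pitch: A - 9 semitones, spelled as a C → C
= C


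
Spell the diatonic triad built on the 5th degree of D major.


D major scale: D E F# G A B C#
Diatonic triad on degree 5 stacks scale notes 5, 7, 2: A C# E
A→C# = 4 semitones; A→E = 7 semitones → major triad
= A C# E (major)


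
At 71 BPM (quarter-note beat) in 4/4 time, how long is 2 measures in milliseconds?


Reasoning:
Quarter-note beat duration = 60000 / 71 ms
Beats per measure (4/4) = 4
One measure = 4 × 60000 / 71 = 240000 / 71 ms
2 measures = 2 × 240000 / 71 = 480000 / 71
= 6760.6 ms


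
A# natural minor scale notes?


Step by step:
Natural minor scale pattern: W-H-W-W-H-W-W (2-1-2-2-1-2-2 semitones)
Starting from A#:
  A# + 2 semitones → B#
  B# + 1 semitone → C#
  C# + 2 semitones → D#
  D# + 2 semitones → E#
  E# + 1 semitone → F#
  F# + 2 semitones → G#
  G# + 2 semitones → A#
Scale = A# B# C# D# E# F# G#


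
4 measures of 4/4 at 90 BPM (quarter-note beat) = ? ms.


Quarter-note beat duration = 60000 / 90 ms
Beats per measure (4/4) = 4
One measure = 4 × 60000 / 90 = 240000 / 90 ms
4 measures = 4 × 240000 / 90 = 960000 / 90
= 10666.7 ms


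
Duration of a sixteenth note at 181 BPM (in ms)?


Working:
One quarter-note beat = 60000 / BPM = 60000 / 181 ms
Sixteenth note = 1/4 × quarter note
Duration = 1/4 × 60000 / 181 = 15000 / 181
= 82.9 ms


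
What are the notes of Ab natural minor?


Working:
Natural minor scale pattern: W-H-W-W-H-W-W (2-1-2-2-1-2-2 semitones)
Starting from Ab:
  Ab + 2 semitones → Bb
  Bb + 1 semitone → Cb
  Cb + 2 semitones → Db
  Db + 2 semitones → Eb
  Eb + 1 semitone → Fb
  Fb + 2 semitones → Gb
  Gb + 2 semitones → Ab
Scale = Ab Bb Cb Db Eb Fb Gb


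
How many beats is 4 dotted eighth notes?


Let's work it out.
Base eighth note = 1/2 beats
Dot 1 adds half the previous value: +1/4
One dotted eighth = 1/2 + 1/4 = 3/4
4 of them = 4 × 3/4 = 3
= 3 beats
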